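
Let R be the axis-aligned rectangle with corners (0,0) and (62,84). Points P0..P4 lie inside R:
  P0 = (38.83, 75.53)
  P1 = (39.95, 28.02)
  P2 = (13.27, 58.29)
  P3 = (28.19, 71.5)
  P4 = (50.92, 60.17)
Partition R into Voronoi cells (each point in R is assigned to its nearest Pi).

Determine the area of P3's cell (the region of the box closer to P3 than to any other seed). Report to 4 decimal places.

Area of P3's cell: 517.6996

1. box [0,62]×[0,84]: [(0, 0) (62, 0) (62, 84) (0, 84)]
2. ⊥bis P3·P0 via (33.51,73.515): [(0, 0) (61.3545, 0) (29.5387, 84) (0, 84)]  |A|=3817.5146
3. ⊥bis P3·P1 via (34.07,49.76): [(0, 40.5451) (41.7234, 51.83) (29.5387, 84) (0, 84)]  |A|=1381.6727
4. ⊥bis P3·P2 via (20.73,64.895): [(34.1187, 49.7732) (41.7234, 51.83) (29.5387, 84) (3.8146, 84)]  |A|=575.079
5. ⊥bis P3·P4 via (39.555,65.835): [(32.4745, 51.6302) (37.773, 62.2599) (29.5387, 84) (3.8146, 84)]  |A|=517.6996
6. canonical 4-gon: [(32.4745, 51.6302) (37.773, 62.2599) (29.5387, 84) (3.8146, 84)]
7. shoelace: 517.6996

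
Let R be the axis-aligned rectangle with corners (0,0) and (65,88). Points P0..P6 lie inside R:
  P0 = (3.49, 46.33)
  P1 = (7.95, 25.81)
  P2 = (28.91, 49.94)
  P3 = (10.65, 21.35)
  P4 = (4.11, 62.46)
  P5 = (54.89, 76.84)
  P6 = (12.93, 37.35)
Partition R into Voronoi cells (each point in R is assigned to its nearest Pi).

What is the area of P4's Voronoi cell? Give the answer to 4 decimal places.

Area of P4's cell: 768.3065

1. box [0,65]×[0,88]: [(0, 0) (65, 0) (65, 88) (0, 88)]
2. ⊥bis P4·P0 via (3.8,54.395): [(0, 54.5411) (65, 52.0426) (65, 88) (0, 88)]  |A|=2256.0305
3. ⊥bis P4·P1 via (6.03,44.135): [(0, 54.5411) (65, 52.0426) (65, 88) (0, 88)]  |A|=2256.0305
4. ⊥bis P4·P2 via (16.51,56.2): [(0, 54.5411) (15.3742, 53.9501) (32.5639, 88) (0, 88)]  |A|=811.5997
5. ⊥bis P4·P3 via (7.38,41.905): [(0, 54.5411) (15.3742, 53.9501) (32.5639, 88) (0, 88)]  |A|=811.5997
6. ⊥bis P4·P5 via (29.5,69.65): [(0, 54.5411) (15.3742, 53.9501) (27.272, 77.5177) (24.3036, 88) (0, 88)]  |A|=768.3065
7. ⊥bis P4·P6 via (8.52,49.905): [(0, 54.5411) (15.3742, 53.9501) (27.272, 77.5177) (24.3036, 88) (0, 88)]  |A|=768.3065
8. canonical 5-gon: [(0, 54.5411) (15.3742, 53.9501) (27.272, 77.5177) (24.3036, 88) (0, 88)]
9. shoelace: 768.3065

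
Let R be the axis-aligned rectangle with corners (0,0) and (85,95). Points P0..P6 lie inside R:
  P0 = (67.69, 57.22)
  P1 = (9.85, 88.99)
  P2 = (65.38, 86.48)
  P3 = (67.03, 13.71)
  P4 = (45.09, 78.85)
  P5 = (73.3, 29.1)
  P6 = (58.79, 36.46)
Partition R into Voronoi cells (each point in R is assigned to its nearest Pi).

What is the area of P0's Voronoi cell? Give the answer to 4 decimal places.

Area of P0's cell: 866.7036

1. box [0,85]×[0,95]: [(0, 0) (85, 0) (85, 95) (0, 95)]
2. ⊥bis P0·P1 via (38.77,73.105): [(0, 2.5209) (0, 0) (85, 0) (85, 95) (50.7964, 95)]  |A|=5726.1996
3. ⊥bis P0·P2 via (66.535,71.85): [(36.7908, 69.5018) (0, 2.5209) (0, 0) (85, 0) (85, 73.3078)]  |A|=4767.2513
4. ⊥bis P0·P3 via (67.36,35.465): [(36.7908, 69.5018) (18.5024, 36.2061) (85, 35.1974) (85, 73.3078)]  |A|=2034.8981
5. ⊥bis P0·P4 via (56.39,68.035): [(59.5105, 71.2954) (25.821, 36.0951) (85, 35.1974) (85, 73.3078)]  |A|=1542.3888
6. ⊥bis P0·P5 via (70.495,43.16): [(59.5105, 71.2954) (25.821, 36.0951) (34.4279, 35.9645) (85, 46.0538) (85, 73.3078)]  |A|=1267.8746
7. ⊥bis P0·P6 via (63.24,46.84): [(59.5105, 71.2954) (43.9993, 55.0887) (71.4019, 43.3409) (85, 46.0538) (85, 73.3078)]  |A|=866.7036
8. canonical 5-gon: [(59.5105, 71.2954) (43.9993, 55.0887) (71.4019, 43.3409) (85, 46.0538) (85, 73.3078)]
9. shoelace: 866.7036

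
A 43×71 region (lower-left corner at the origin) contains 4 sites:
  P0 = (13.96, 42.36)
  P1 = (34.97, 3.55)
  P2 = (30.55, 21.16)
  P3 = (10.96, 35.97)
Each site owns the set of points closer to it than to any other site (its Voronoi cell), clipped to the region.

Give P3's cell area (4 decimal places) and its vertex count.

Area of P3's cell: 535.4282 (4 vertices)

1. box [0,43]×[0,71]: [(0, 0) (43, 0) (43, 71) (0, 71)]
2. ⊥bis P3·P0 via (12.46,39.165): [(0, 45.0148) (0, 0) (43, 0) (43, 24.827)]  |A|=1501.5973
3. ⊥bis P3·P1 via (22.965,19.76): [(34.9255, 28.6178) (0, 45.0148) (0, 2.7523)]  |A|=738.0182
4. ⊥bis P3·P2 via (20.755,28.565): [(2.8189, 4.84) (24.4965, 33.5141) (0, 45.0148) (0, 2.7523)]  |A|=535.4282
5. canonical 4-gon: [(2.8189, 4.84) (24.4965, 33.5141) (0, 45.0148) (0, 2.7523)]
6. shoelace: 535.4282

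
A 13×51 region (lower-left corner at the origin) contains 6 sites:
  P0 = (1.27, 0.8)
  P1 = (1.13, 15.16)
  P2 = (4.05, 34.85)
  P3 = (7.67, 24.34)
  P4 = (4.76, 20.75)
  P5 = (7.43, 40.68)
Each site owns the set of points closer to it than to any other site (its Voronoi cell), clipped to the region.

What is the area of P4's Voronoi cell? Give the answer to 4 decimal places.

1. box [0,13]×[0,51]: [(0, 0) (13, 0) (13, 51) (0, 51)]
2. ⊥bis P4·P0 via (3.015,10.775): [(0, 11.3024) (13, 9.0283) (13, 51) (0, 51)]  |A|=530.8505
3. ⊥bis P4·P1 via (2.945,17.955): [(0, 19.8674) (13, 11.4255) (13, 51) (0, 51)]  |A|=459.5958
4. ⊥bis P4·P2 via (4.405,27.8): [(0, 27.5782) (0, 19.8674) (13, 11.4255) (13, 28.2328)]  |A|=159.3672
5. ⊥bis P4·P3 via (6.215,22.545): [(0.0053, 27.5785) (0, 27.5782) (0, 19.8674) (13, 11.4255) (13, 17.0452)]  |A|=86.6776
6. ⊥bis P4·P5 via (6.095,30.715): [(0.0053, 27.5785) (0, 27.5782) (0, 19.8674) (13, 11.4255) (13, 17.0452)]  |A|=86.6776
7. canonical 5-gon: [(0.0053, 27.5785) (0, 27.5782) (0, 19.8674) (13, 11.4255) (13, 17.0452)]
8. shoelace: 86.6776

Area of P4's cell: 86.6776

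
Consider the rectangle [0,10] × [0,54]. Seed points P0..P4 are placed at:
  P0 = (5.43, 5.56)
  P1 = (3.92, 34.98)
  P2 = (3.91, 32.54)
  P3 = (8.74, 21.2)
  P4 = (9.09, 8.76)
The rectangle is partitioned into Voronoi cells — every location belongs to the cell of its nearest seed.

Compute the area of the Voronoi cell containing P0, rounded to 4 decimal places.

Area of P0's cell: 97.2657

1. box [0,10]×[0,54]: [(0, 0) (10, 0) (10, 54) (0, 54)]
2. ⊥bis P0·P1 via (4.675,20.27): [(0, 20.0301) (0, 0) (10, 0) (10, 20.5433)]  |A|=202.8668
3. ⊥bis P0·P2 via (4.67,19.05): [(0, 18.7869) (0, 0) (10, 0) (10, 19.3503)]  |A|=190.6859
4. ⊥bis P0·P3 via (7.085,13.38): [(0, 14.8794) (0, 0) (10, 0) (10, 12.7631)]  |A|=138.2126
5. ⊥bis P0·P4 via (7.26,7.16): [(0.6267, 14.7468) (0, 14.8794) (0, 0) (10, 0) (10, 4.0261)]  |A|=97.2657
6. canonical 5-gon: [(0.6267, 14.7468) (0, 14.8794) (0, 0) (10, 0) (10, 4.0261)]
7. shoelace: 97.2657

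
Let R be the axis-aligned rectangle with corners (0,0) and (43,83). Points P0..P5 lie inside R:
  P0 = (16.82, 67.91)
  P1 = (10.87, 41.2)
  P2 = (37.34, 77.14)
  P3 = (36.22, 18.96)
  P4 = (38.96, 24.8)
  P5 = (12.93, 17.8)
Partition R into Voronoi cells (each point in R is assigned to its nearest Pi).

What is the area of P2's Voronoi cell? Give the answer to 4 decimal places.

Area of P2's cell: 429.7662

1. box [0,43]×[0,83]: [(0, 0) (43, 0) (43, 83) (0, 83)]
2. ⊥bis P2·P0 via (27.08,72.525): [(43, 37.1319) (43, 83) (22.3683, 83)]  |A|=473.1687
3. ⊥bis P2·P1 via (24.105,59.17): [(37.5369, 49.2773) (43, 45.2537) (43, 83) (22.3683, 83)]  |A|=450.9836
4. ⊥bis P2·P3 via (36.78,48.05): [(37.5369, 49.2773) (39.2684, 48.0021) (43, 47.9303) (43, 83) (22.3683, 83)]  |A|=445.9897
5. ⊥bis P2·P4 via (38.15,50.97): [(36.7944, 50.928) (43, 51.1201) (43, 83) (22.3683, 83)]  |A|=429.7662
6. ⊥bis P2·P5 via (25.135,47.47): [(36.7944, 50.928) (43, 51.1201) (43, 83) (22.3683, 83)]  |A|=429.7662
7. canonical 4-gon: [(36.7944, 50.928) (43, 51.1201) (43, 83) (22.3683, 83)]
8. shoelace: 429.7662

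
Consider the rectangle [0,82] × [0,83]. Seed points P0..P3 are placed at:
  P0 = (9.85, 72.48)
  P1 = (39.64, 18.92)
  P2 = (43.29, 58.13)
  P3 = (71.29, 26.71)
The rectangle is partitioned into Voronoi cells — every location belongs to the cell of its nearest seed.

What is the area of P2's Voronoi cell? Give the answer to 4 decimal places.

Area of P2's cell: 2149.4919

1. box [0,82]×[0,83]: [(0, 0) (82, 0) (82, 83) (0, 83)]
2. ⊥bis P2·P0 via (26.57,65.305): [(0, 3.3886) (0, 0) (82, 0) (82, 83) (34.1634, 83)]  |A|=5446.1015
3. ⊥bis P2·P1 via (41.465,38.525): [(16.0916, 40.887) (82, 34.7517) (82, 83) (34.1634, 83)]  |A|=2597.2582
4. ⊥bis P2·P3 via (57.29,42.42): [(16.0916, 40.887) (51.8359, 37.5596) (82, 64.4404) (82, 83) (34.1634, 83)]  |A|=2149.4919
5. canonical 5-gon: [(16.0916, 40.887) (51.8359, 37.5596) (82, 64.4404) (82, 83) (34.1634, 83)]
6. shoelace: 2149.4919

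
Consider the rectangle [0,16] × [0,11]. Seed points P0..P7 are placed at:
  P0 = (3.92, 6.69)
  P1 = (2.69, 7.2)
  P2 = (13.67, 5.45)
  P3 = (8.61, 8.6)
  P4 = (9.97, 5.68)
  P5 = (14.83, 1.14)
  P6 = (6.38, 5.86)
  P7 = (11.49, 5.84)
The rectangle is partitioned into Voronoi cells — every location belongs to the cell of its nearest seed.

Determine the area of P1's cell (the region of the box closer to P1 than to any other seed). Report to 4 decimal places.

Area of P1's cell: 29.7607

1. box [0,16]×[0,11]: [(0, 0) (16, 0) (16, 11) (0, 11)]
2. ⊥bis P1·P0 via (3.305,6.945): [(0, 0) (0.4254, 0) (4.9863, 11) (0, 11)]  |A|=29.7644
3. ⊥bis P1·P2 via (8.18,6.325): [(0, 0) (0.4254, 0) (4.9863, 11) (0, 11)]  |A|=29.7644
4. ⊥bis P1·P3 via (5.65,7.9): [(0, 0) (0.4254, 0) (4.9421, 10.8933) (4.9169, 11) (0, 11)]  |A|=29.7607
5. ⊥bis P1·P4 via (6.33,6.44): [(0, 0) (0.4254, 0) (4.9421, 10.8933) (4.9169, 11) (0, 11)]  |A|=29.7607
6. ⊥bis P1·P5 via (8.76,4.17): [(0, 0) (0.4254, 0) (4.9421, 10.8933) (4.9169, 11) (0, 11)]  |A|=29.7607
7. ⊥bis P1·P6 via (4.535,6.53): [(0, 0) (0.4254, 0) (4.9421, 10.8933) (4.9169, 11) (0, 11)]  |A|=29.7607
8. ⊥bis P1·P7 via (7.09,6.52): [(0, 0) (0.4254, 0) (4.9421, 10.8933) (4.9169, 11) (0, 11)]  |A|=29.7607
9. canonical 5-gon: [(0, 0) (0.4254, 0) (4.9421, 10.8933) (4.9169, 11) (0, 11)]
10. shoelace: 29.7607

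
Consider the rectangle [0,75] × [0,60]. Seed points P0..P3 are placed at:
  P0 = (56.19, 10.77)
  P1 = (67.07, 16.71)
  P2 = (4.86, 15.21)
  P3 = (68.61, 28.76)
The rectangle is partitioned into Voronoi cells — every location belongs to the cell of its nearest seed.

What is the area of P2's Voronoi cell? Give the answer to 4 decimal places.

Area of P2's cell: 1860.8598

1. box [0,75]×[0,60]: [(0, 0) (75, 0) (75, 60) (0, 60)]
2. ⊥bis P2·P0 via (30.525,12.99): [(0, 0) (29.4014, 0) (34.5913, 60) (0, 60)]  |A|=1919.781
3. ⊥bis P2·P1 via (35.965,15.96): [(0, 0) (29.4014, 0) (34.5913, 60) (0, 60)]  |A|=1919.781
4. ⊥bis P2·P3 via (36.735,21.985): [(0, 0) (29.4014, 0) (32.8742, 40.1491) (28.6549, 60) (0, 60)]  |A|=1860.8598
5. canonical 5-gon: [(0, 0) (29.4014, 0) (32.8742, 40.1491) (28.6549, 60) (0, 60)]
6. shoelace: 1860.8598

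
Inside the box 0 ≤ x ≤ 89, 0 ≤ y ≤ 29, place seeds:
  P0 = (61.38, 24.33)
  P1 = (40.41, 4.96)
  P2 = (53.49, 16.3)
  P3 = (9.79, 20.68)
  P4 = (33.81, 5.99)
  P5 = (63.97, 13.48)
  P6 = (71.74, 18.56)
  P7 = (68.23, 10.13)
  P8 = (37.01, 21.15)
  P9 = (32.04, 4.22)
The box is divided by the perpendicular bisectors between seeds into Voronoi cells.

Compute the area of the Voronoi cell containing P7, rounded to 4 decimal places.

1. box [0,89]×[0,29]: [(0, 0) (89, 0) (89, 29) (0, 29)]
2. ⊥bis P7·P0 via (64.805,17.23): [(29.0873, 0) (89, 0) (89, 28.9015)]  |A|=865.7839
3. ⊥bis P7·P1 via (54.32,7.545): [(53.5309, 11.7914) (55.7221, 0) (89, 0) (89, 28.9015)]  |A|=708.7528
4. ⊥bis P7·P2 via (60.86,13.215): [(61.9677, 15.8613) (55.6011, 0.6515) (55.7221, 0) (89, 0) (89, 28.9015)]  |A|=657.5472
5. ⊥bis P7·P3 via (39.01,15.405): [(61.9677, 15.8613) (55.6011, 0.6515) (55.7221, 0) (89, 0) (89, 28.9015)]  |A|=657.5472
6. ⊥bis P7·P4 via (51.02,8.06): [(61.9677, 15.8613) (55.6011, 0.6515) (55.7221, 0) (89, 0) (89, 28.9015)]  |A|=657.5472
7. ⊥bis P7·P5 via (66.1,11.805): [(73.7652, 21.5523) (56.8167, 0) (89, 0) (89, 28.9015)]  |A|=566.9675
8. ⊥bis P7·P6 via (69.985,14.345): [(68.563, 14.9371) (56.8167, 0) (89, 0) (89, 6.4277)]  |A|=306.0436
9. ⊥bis P7·P8 via (52.62,15.64): [(68.563, 14.9371) (56.8167, 0) (89, 0) (89, 6.4277)]  |A|=306.0436
10. ⊥bis P7·P9 via (50.135,7.175): [(68.563, 14.9371) (56.8167, 0) (89, 0) (89, 6.4277)]  |A|=306.0436
11. canonical 4-gon: [(68.563, 14.9371) (56.8167, 0) (89, 0) (89, 6.4277)]
12. shoelace: 306.0436

Area of P7's cell: 306.0436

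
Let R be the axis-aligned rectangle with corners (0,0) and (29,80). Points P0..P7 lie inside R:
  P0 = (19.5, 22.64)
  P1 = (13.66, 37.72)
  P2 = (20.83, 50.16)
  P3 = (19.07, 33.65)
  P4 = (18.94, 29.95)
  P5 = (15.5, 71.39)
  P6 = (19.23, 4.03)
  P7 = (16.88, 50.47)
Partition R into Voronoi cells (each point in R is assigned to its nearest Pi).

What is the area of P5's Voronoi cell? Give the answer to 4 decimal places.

1. box [0,29]×[0,80]: [(0, 0) (29, 0) (29, 80) (0, 80)]
2. ⊥bis P5·P0 via (17.5,47.015): [(0, 45.5791) (29, 47.9586) (29, 80) (0, 80)]  |A|=963.7035
3. ⊥bis P5·P1 via (14.58,54.555): [(0, 55.3518) (29, 53.767) (29, 80) (0, 80)]  |A|=737.7782
4. ⊥bis P5·P2 via (18.165,60.775): [(0, 56.2145) (29, 63.4952) (29, 80) (0, 80)]  |A|=584.2089
5. ⊥bis P5·P3 via (17.285,52.52): [(0, 56.2145) (29, 63.4952) (29, 80) (0, 80)]  |A|=584.2089
6. ⊥bis P5·P4 via (17.22,50.67): [(0, 56.2145) (29, 63.4952) (29, 80) (0, 80)]  |A|=584.2089
7. ⊥bis P5·P6 via (17.365,37.71): [(0, 56.2145) (29, 63.4952) (29, 80) (0, 80)]  |A|=584.2089
8. ⊥bis P5·P7 via (16.19,60.93): [(0, 59.862) (19.7063, 61.162) (29, 63.4952) (29, 80) (0, 80)]  |A|=548.2694
9. canonical 5-gon: [(0, 59.862) (19.7063, 61.162) (29, 63.4952) (29, 80) (0, 80)]
10. shoelace: 548.2694

Area of P5's cell: 548.2694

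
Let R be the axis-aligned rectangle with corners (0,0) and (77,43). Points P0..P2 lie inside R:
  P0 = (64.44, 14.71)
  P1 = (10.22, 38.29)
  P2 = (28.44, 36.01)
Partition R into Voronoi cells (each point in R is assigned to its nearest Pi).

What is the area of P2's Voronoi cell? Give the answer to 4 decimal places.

1. box [0,77]×[0,43]: [(0, 0) (77, 0) (77, 43) (0, 43)]
2. ⊥bis P2·P0 via (46.44,25.36): [(0, 0) (31.4353, 0) (56.877, 43) (0, 43)]  |A|=1898.7152
3. ⊥bis P2·P1 via (19.33,37.15): [(14.6812, 0) (31.4353, 0) (56.877, 43) (20.0621, 43)]  |A|=1151.7363
4. canonical 4-gon: [(14.6812, 0) (31.4353, 0) (56.877, 43) (20.0621, 43)]
5. shoelace: 1151.7363

Area of P2's cell: 1151.7363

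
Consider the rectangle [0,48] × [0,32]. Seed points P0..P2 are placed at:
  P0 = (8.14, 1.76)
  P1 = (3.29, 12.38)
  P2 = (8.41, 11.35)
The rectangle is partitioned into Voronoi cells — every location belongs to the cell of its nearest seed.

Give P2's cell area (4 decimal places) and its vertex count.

1. box [0,48]×[0,32]: [(0, 0) (48, 0) (48, 32) (0, 32)]
2. ⊥bis P2·P0 via (8.275,6.555): [(0, 6.788) (48, 5.4366) (48, 32) (0, 32)]  |A|=1242.6109
3. ⊥bis P2·P1 via (5.85,11.865): [(4.8015, 6.6528) (48, 5.4366) (48, 32) (9.9006, 32)]  |A|=1056.6075
4. canonical 4-gon: [(4.8015, 6.6528) (48, 5.4366) (48, 32) (9.9006, 32)]
5. shoelace: 1056.6075

Area of P2's cell: 1056.6075 (4 vertices)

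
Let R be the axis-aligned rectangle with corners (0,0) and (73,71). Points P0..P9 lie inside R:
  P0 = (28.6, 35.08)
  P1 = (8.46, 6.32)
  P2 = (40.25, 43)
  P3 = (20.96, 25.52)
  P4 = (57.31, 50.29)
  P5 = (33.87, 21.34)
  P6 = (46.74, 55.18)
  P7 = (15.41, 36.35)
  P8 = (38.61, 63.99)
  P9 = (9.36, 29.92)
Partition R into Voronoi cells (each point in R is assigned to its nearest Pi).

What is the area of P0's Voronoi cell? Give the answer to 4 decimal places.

1. box [0,73]×[0,71]: [(0, 0) (73, 0) (73, 71) (0, 71)]
2. ⊥bis P0·P1 via (18.53,20.7): [(0, 33.6762) (48.0897, 0) (73, 0) (73, 71) (0, 71)]  |A|=4373.2622
3. ⊥bis P0·P2 via (34.425,39.04): [(0, 33.6762) (48.0897, 0) (60.9655, 0) (12.6977, 71) (0, 71)]  |A|=1805.3053
4. ⊥bis P0·P3 via (24.78,30.3): [(0, 50.1033) (58.9085, 3.0258) (12.6977, 71) (0, 71)]  |A|=1047.0555
5. ⊥bis P0·P4 via (42.955,42.685): [(0, 50.1033) (58.9085, 3.0258) (12.6977, 71) (0, 71)]  |A|=1047.0555
6. ⊥bis P0·P5 via (31.235,28.21): [(0, 50.1033) (28.6405, 27.2149) (39.6051, 31.4203) (12.6977, 71) (0, 71)]  |A|=850.7978
7. ⊥bis P0·P6 via (37.67,45.13): [(0, 50.1033) (28.6405, 27.2149) (39.6051, 31.4203) (18.5604, 62.3762) (9.0048, 71) (0, 71)]  |A|=834.8743
8. ⊥bis P0·P7 via (22.005,35.715): [(21.7191, 32.7461) (28.6405, 27.2149) (39.6051, 31.4203) (23.8263, 54.6303)]  |A|=241.9839
9. ⊥bis P0·P8 via (33.605,49.535): [(23.667, 52.976) (21.7191, 32.7461) (28.6405, 27.2149) (39.6051, 31.4203) (25.3462, 52.3946)]  |A|=240.5487
10. ⊥bis P0·P9 via (18.98,32.5): [(23.667, 52.976) (21.7191, 32.7461) (28.6405, 27.2149) (39.6051, 31.4203) (25.3462, 52.3946)]  |A|=240.5487
11. canonical 5-gon: [(23.667, 52.976) (21.7191, 32.7461) (28.6405, 27.2149) (39.6051, 31.4203) (25.3462, 52.3946)]
12. shoelace: 240.5487

Area of P0's cell: 240.5487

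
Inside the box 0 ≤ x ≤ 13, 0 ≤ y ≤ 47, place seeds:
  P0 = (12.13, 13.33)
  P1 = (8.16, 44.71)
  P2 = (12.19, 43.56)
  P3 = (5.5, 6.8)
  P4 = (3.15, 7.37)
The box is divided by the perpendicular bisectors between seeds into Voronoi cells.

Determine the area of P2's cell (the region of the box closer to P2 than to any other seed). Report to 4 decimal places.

1. box [0,13]×[0,47]: [(0, 0) (13, 0) (13, 47) (0, 47)]
2. ⊥bis P2·P0 via (12.16,28.445): [(0, 28.4691) (13, 28.4433) (13, 47) (0, 47)]  |A|=241.069
3. ⊥bis P2·P1 via (10.175,44.135): [(5.7014, 28.4578) (13, 28.4433) (13, 47) (10.9926, 47)]  |A|=86.3304
4. ⊥bis P2·P3 via (8.845,25.18): [(5.7014, 28.4578) (13, 28.4433) (13, 47) (10.9926, 47)]  |A|=86.3304
5. ⊥bis P2·P4 via (7.67,25.465): [(5.7014, 28.4578) (13, 28.4433) (13, 47) (10.9926, 47)]  |A|=86.3304
6. canonical 4-gon: [(5.7014, 28.4578) (13, 28.4433) (13, 47) (10.9926, 47)]
7. shoelace: 86.3304

Area of P2's cell: 86.3304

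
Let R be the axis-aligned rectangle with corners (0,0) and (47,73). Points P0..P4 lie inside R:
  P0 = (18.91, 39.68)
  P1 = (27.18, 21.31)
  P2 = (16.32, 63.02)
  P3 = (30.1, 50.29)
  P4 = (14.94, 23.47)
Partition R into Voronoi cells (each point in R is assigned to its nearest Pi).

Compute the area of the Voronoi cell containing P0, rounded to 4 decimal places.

Area of P0's cell: 482.2552

1. box [0,47]×[0,73]: [(0, 0) (47, 0) (47, 73) (0, 73)]
2. ⊥bis P0·P1 via (23.045,30.495): [(0, 20.1204) (47, 41.2793) (47, 73) (0, 73)]  |A|=1988.1077
3. ⊥bis P0·P2 via (17.615,51.35): [(0, 49.3953) (0, 20.1204) (47, 41.2793) (47, 54.6108)]  |A|=1001.251
4. ⊥bis P0·P3 via (24.505,44.985): [(18.3885, 51.4358) (0, 49.3953) (0, 20.1204) (33.6971, 35.2905)]  |A|=657.3033
5. ⊥bis P0·P4 via (16.925,31.575): [(18.3885, 51.4358) (0, 49.3953) (0, 35.7201) (22.4424, 30.2237) (33.6971, 35.2905)]  |A|=482.2552
6. canonical 5-gon: [(18.3885, 51.4358) (0, 49.3953) (0, 35.7201) (22.4424, 30.2237) (33.6971, 35.2905)]
7. shoelace: 482.2552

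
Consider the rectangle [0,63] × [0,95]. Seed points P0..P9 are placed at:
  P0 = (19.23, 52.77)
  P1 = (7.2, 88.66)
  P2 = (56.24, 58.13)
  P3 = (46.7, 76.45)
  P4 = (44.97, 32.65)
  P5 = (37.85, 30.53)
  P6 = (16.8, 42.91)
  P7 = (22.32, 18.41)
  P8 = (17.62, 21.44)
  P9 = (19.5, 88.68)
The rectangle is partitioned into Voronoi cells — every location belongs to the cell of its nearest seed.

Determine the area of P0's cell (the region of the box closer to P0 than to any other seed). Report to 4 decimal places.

Area of P0's cell: 765.1294

1. box [0,63]×[0,95]: [(0, 0) (63, 0) (63, 95) (0, 95)]
2. ⊥bis P0·P1 via (13.215,70.715): [(0, 66.2855) (0, 0) (63, 0) (63, 87.4025)]  |A|=4841.1698
3. ⊥bis P0·P2 via (37.735,55.45): [(34.4914, 77.8467) (0, 66.2855) (0, 0) (45.7656, 0)]  |A|=2924.4875
4. ⊥bis P0·P3 via (32.965,64.61): [(37.1037, 59.8089) (24.4547, 74.4824) (0, 66.2855) (0, 0) (45.7656, 0)]  |A|=2829.5731
5. ⊥bis P0·P4 via (32.1,42.71): [(38.4108, 50.7836) (37.1037, 59.8089) (24.4547, 74.4824) (0, 66.2855) (0, 1.6437)]  |A|=1635.935
6. ⊥bis P0·P5 via (28.54,41.65): [(36.4442, 48.2676) (38.4108, 50.7836) (37.1037, 59.8089) (24.4547, 74.4824) (0, 66.2855) (0, 17.7554)]  |A|=1342.3451
7. ⊥bis P0·P6 via (18.015,47.84): [(31.8584, 44.4283) (36.4442, 48.2676) (38.4108, 50.7836) (37.1037, 59.8089) (24.4547, 74.4824) (0, 66.2855) (0, 52.2798)]  |A|=792.3994
8. ⊥bis P0·P7 via (20.775,35.59): [(31.8584, 44.4283) (36.4442, 48.2676) (38.4108, 50.7836) (37.1037, 59.8089) (24.4547, 74.4824) (0, 66.2855) (0, 52.2798)]  |A|=792.3994
9. ⊥bis P0·P8 via (18.425,37.105): [(31.8584, 44.4283) (36.4442, 48.2676) (38.4108, 50.7836) (37.1037, 59.8089) (24.4547, 74.4824) (0, 66.2855) (0, 52.2798)]  |A|=792.3994
10. ⊥bis P0·P9 via (19.365,70.725): [(31.8584, 44.4283) (36.4442, 48.2676) (38.4108, 50.7836) (37.1037, 59.8089) (27.748, 70.662) (13.3791, 70.77) (0, 66.2855) (0, 52.2798)]  |A|=765.1294
11. canonical 8-gon: [(31.8584, 44.4283) (36.4442, 48.2676) (38.4108, 50.7836) (37.1037, 59.8089) (27.748, 70.662) (13.3791, 70.77) (0, 66.2855) (0, 52.2798)]
12. shoelace: 765.1294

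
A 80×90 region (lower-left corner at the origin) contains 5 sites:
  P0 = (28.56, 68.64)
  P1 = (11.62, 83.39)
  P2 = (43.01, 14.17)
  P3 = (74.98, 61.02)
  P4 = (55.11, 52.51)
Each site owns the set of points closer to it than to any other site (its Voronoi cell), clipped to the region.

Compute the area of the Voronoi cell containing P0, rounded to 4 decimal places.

1. box [0,80]×[0,90]: [(0, 0) (80, 0) (80, 90) (0, 90)]
2. ⊥bis P0·P1 via (20.09,76.015): [(0, 52.9421) (0, 0) (80, 0) (80, 90) (32.267, 90)]  |A|=6602.1267
3. ⊥bis P0·P2 via (35.785,41.405): [(0, 52.9421) (0, 31.9118) (80, 53.1345) (80, 90) (32.267, 90)]  |A|=3200.2731
4. ⊥bis P0·P3 via (51.77,64.83): [(0, 52.9421) (0, 31.9118) (48.4774, 44.7721) (55.9017, 90) (32.267, 90)]  |A|=2074.2687
5. ⊥bis P0·P4 via (41.835,60.575): [(0, 52.9421) (0, 31.9118) (29.1133, 39.6351) (54.4912, 81.4071) (55.9017, 90) (32.267, 90)]  |A|=1735.0131
6. canonical 6-gon: [(0, 52.9421) (0, 31.9118) (29.1133, 39.6351) (54.4912, 81.4071) (55.9017, 90) (32.267, 90)]
7. shoelace: 1735.0131

Area of P0's cell: 1735.0131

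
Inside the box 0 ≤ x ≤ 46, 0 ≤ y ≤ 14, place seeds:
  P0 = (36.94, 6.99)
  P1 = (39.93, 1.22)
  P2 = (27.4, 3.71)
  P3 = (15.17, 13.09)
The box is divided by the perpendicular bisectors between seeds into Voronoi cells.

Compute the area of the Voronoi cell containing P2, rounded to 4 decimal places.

Area of P2's cell: 158.8390

1. box [0,46]×[0,14]: [(0, 0) (46, 0) (46, 14) (0, 14)]
2. ⊥bis P2·P0 via (32.17,5.35): [(0, 0) (34.0094, 0) (29.196, 14) (0, 14)]  |A|=442.4379
3. ⊥bis P2·P1 via (33.665,2.465): [(0, 0) (33.1751, 0) (33.4807, 1.5377) (29.196, 14) (0, 14)]  |A|=441.7964
4. ⊥bis P2·P3 via (21.285,8.4): [(14.8425, 0) (33.1751, 0) (33.4807, 1.5377) (29.196, 14) (25.58, 14)]  |A|=158.839
5. canonical 5-gon: [(14.8425, 0) (33.1751, 0) (33.4807, 1.5377) (29.196, 14) (25.58, 14)]
6. shoelace: 158.839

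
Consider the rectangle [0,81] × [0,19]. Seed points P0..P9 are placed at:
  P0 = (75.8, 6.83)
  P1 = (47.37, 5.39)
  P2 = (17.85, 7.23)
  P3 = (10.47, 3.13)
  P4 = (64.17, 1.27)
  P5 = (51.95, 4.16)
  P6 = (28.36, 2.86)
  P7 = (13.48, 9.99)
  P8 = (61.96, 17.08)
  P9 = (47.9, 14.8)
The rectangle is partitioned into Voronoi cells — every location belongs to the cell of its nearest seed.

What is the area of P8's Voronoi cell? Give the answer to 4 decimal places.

Area of P8's cell: 146.1350

1. box [0,81]×[0,19]: [(0, 0) (81, 0) (81, 19) (0, 19)]
2. ⊥bis P8·P0 via (68.88,11.955): [(0, 0) (60.026, 0) (74.0976, 19) (0, 19)]  |A|=1274.1744
3. ⊥bis P8·P1 via (54.665,11.235): [(61.7749, 2.3613) (74.0976, 19) (48.4434, 19)]  |A|=213.4253
4. ⊥bis P8·P2 via (39.905,12.155): [(61.7749, 2.3613) (74.0976, 19) (48.4434, 19)]  |A|=213.4253
5. ⊥bis P8·P3 via (36.215,10.105): [(61.7749, 2.3613) (74.0976, 19) (48.4434, 19)]  |A|=213.4253
6. ⊥bis P8·P4 via (63.065,9.175): [(56.9953, 8.3266) (67.2549, 9.7607) (74.0976, 19) (48.4434, 19)]  |A|=179.398
7. ⊥bis P8·P5 via (56.955,10.62): [(52.2158, 14.2918) (59.4689, 8.6723) (67.2549, 9.7607) (74.0976, 19) (48.4434, 19)]  |A|=171.1941
8. ⊥bis P8·P6 via (45.16,9.97): [(52.2158, 14.2918) (59.4689, 8.6723) (67.2549, 9.7607) (74.0976, 19) (48.4434, 19)]  |A|=171.1941
9. ⊥bis P8·P7 via (37.72,13.535): [(52.2158, 14.2918) (59.4689, 8.6723) (67.2549, 9.7607) (74.0976, 19) (48.4434, 19)]  |A|=171.1941
10. ⊥bis P8·P9 via (54.93,15.94): [(55.6257, 11.6499) (59.4689, 8.6723) (67.2549, 9.7607) (74.0976, 19) (54.4338, 19)]  |A|=146.135
11. canonical 5-gon: [(55.6257, 11.6499) (59.4689, 8.6723) (67.2549, 9.7607) (74.0976, 19) (54.4338, 19)]
12. shoelace: 146.135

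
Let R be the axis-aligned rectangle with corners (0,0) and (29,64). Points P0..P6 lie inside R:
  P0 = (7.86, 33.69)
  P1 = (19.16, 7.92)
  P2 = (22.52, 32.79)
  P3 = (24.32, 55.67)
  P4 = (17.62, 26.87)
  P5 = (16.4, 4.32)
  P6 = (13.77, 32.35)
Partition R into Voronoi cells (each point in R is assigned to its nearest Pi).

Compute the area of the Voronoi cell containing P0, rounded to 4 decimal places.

1. box [0,29]×[0,64]: [(0, 0) (29, 0) (29, 64) (0, 64)]
2. ⊥bis P0·P1 via (13.51,20.805): [(0, 14.8809) (29, 27.5973) (29, 64) (0, 64)]  |A|=1240.0658
3. ⊥bis P0·P2 via (15.19,33.24): [(0, 14.8809) (14.452, 21.218) (17.0784, 64) (0, 64)]  |A|=720.257
4. ⊥bis P0·P3 via (16.09,44.68): [(0, 56.7292) (0, 14.8809) (14.452, 21.218) (15.901, 44.8215)]  |A|=498.6816
5. ⊥bis P0·P4 via (12.74,30.28): [(0, 56.7292) (0, 14.8809) (2.8541, 16.1325) (15.2268, 33.8388) (15.901, 44.8215)]  |A|=427.4652
6. ⊥bis P0·P5 via (12.13,19.005): [(0, 56.7292) (0, 15.4779) (3.0079, 16.3525) (15.2268, 33.8388) (15.901, 44.8215)]  |A|=426.3495
7. ⊥bis P0·P6 via (10.815,33.02): [(13.8406, 46.3645) (0, 56.7292) (0, 15.4779) (3.0079, 16.3525) (8.9707, 24.8858)]  |A|=369.1295
8. canonical 5-gon: [(13.8406, 46.3645) (0, 56.7292) (0, 15.4779) (3.0079, 16.3525) (8.9707, 24.8858)]
9. shoelace: 369.1295

Area of P0's cell: 369.1295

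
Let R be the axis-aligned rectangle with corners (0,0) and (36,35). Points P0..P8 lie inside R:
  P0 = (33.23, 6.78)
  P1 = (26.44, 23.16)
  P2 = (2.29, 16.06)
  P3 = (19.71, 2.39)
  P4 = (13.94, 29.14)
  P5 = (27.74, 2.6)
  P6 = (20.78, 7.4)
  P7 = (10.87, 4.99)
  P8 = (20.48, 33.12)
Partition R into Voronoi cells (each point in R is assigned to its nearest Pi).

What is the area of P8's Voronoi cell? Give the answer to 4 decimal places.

1. box [0,36]×[0,35]: [(0, 0) (36, 0) (36, 35) (0, 35)]
2. ⊥bis P8·P0 via (26.855,19.95): [(0, 6.9507) (36, 24.3767) (36, 35) (0, 35)]  |A|=696.1069
3. ⊥bis P8·P1 via (23.46,28.14): [(0, 14.1017) (34.924, 35) (0, 35)]  |A|=364.9266
4. ⊥bis P8·P2 via (11.385,24.59): [(13.5931, 22.2357) (34.924, 35) (1.6217, 35)]  |A|=212.5407
5. ⊥bis P8·P3 via (20.095,17.755): [(13.5931, 22.2357) (34.924, 35) (1.6217, 35)]  |A|=212.5407
6. ⊥bis P8·P4 via (17.21,31.13): [(20.2123, 26.1966) (34.924, 35) (14.8549, 35)]  |A|=88.3385
7. ⊥bis P8·P5 via (24.11,17.86): [(20.2123, 26.1966) (34.924, 35) (14.8549, 35)]  |A|=88.3385
8. ⊥bis P8·P6 via (20.63,20.26): [(20.2123, 26.1966) (34.924, 35) (14.8549, 35)]  |A|=88.3385
9. ⊥bis P8·P7 via (15.675,19.055): [(20.2123, 26.1966) (34.924, 35) (14.8549, 35)]  |A|=88.3385
10. canonical 3-gon: [(20.2123, 26.1966) (34.924, 35) (14.8549, 35)]
11. shoelace: 88.3385

Area of P8's cell: 88.3385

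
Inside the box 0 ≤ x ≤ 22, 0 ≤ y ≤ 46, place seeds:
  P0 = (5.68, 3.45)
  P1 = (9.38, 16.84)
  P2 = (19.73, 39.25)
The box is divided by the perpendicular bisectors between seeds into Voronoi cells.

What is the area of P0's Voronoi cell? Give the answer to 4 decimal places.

Area of P0's cell: 202.0953

1. box [0,22]×[0,46]: [(0, 0) (22, 0) (22, 46) (0, 46)]
2. ⊥bis P0·P1 via (7.53,10.145): [(0, 12.2257) (0, 0) (22, 0) (22, 6.1466)]  |A|=202.0953
3. ⊥bis P0·P2 via (12.705,21.35): [(0, 12.2257) (0, 0) (22, 0) (22, 6.1466)]  |A|=202.0953
4. canonical 4-gon: [(0, 12.2257) (0, 0) (22, 0) (22, 6.1466)]
5. shoelace: 202.0953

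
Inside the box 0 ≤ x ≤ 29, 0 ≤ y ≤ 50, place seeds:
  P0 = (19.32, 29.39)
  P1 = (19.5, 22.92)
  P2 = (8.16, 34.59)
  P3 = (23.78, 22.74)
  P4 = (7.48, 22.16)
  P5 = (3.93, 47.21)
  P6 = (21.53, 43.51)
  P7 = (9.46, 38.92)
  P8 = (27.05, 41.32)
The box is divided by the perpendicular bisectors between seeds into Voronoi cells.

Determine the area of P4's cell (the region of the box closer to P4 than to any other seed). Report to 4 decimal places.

Area of P4's cell: 397.4212

1. box [0,29]×[0,50]: [(0, 0) (29, 0) (29, 50) (0, 50)]
2. ⊥bis P4·P0 via (13.4,25.775): [(0, 47.7191) (0, 0) (29, 0) (29, 0.2281)]  |A|=695.2349
3. ⊥bis P4·P1 via (13.49,22.54): [(13.2722, 25.9842) (0, 47.7191) (0, 0) (14.9152, 0)]  |A|=510.4491
4. ⊥bis P4·P2 via (7.82,28.375): [(13.2722, 25.9842) (11.9503, 28.149) (0, 28.8028) (0, 0) (14.9152, 0)]  |A|=397.4212
5. ⊥bis P4·P3 via (15.63,22.45): [(13.2722, 25.9842) (11.9503, 28.149) (0, 28.8028) (0, 0) (14.9152, 0)]  |A|=397.4212
6. ⊥bis P4·P5 via (5.705,34.685): [(13.2722, 25.9842) (11.9503, 28.149) (0, 28.8028) (0, 0) (14.9152, 0)]  |A|=397.4212
7. ⊥bis P4·P6 via (14.505,32.835): [(13.2722, 25.9842) (11.9503, 28.149) (0, 28.8028) (0, 0) (14.9152, 0)]  |A|=397.4212
8. ⊥bis P4·P7 via (8.47,30.54): [(13.2722, 25.9842) (11.9503, 28.149) (0, 28.8028) (0, 0) (14.9152, 0)]  |A|=397.4212
9. ⊥bis P4·P8 via (17.265,31.74): [(13.2722, 25.9842) (11.9503, 28.149) (0, 28.8028) (0, 0) (14.9152, 0)]  |A|=397.4212
10. canonical 5-gon: [(13.2722, 25.9842) (11.9503, 28.149) (0, 28.8028) (0, 0) (14.9152, 0)]
11. shoelace: 397.4212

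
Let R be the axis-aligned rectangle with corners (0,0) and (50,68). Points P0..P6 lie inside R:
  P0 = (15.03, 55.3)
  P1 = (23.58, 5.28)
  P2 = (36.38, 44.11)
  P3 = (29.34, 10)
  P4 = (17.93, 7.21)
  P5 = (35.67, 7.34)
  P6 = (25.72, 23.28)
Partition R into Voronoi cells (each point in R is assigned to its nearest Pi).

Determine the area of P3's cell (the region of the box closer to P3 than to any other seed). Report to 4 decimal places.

Area of P3's cell: 113.8854

1. box [0,50]×[0,68]: [(0, 0) (50, 0) (50, 68) (0, 68)]
2. ⊥bis P3·P0 via (22.185,32.65): [(0, 25.6419) (0, 0) (50, 0) (50, 41.4366)]  |A|=1676.9621
3. ⊥bis P3·P1 via (26.46,7.64): [(9.3009, 28.58) (32.7206, 0) (50, 0) (50, 41.4366)]  |A|=1090.14
4. ⊥bis P3·P2 via (32.86,27.055): [(15.6909, 30.5986) (9.3009, 28.58) (32.7206, 0) (50, 0) (50, 23.5175)]  |A|=782.7452
5. ⊥bis P3·P4 via (23.635,8.605): [(18.3935, 30.0408) (22.7698, 12.1433) (32.7206, 0) (50, 0) (50, 23.5175)]  |A|=693.6714
6. ⊥bis P3·P5 via (32.505,8.67): [(39.6425, 25.6551) (18.3935, 30.0408) (22.7698, 12.1433) (30.1698, 3.1128)]  |A|=306.7333
7. ⊥bis P3·P6 via (27.53,16.64): [(36.931, 19.2026) (22.0364, 15.1425) (22.7698, 12.1433) (30.1698, 3.1128)]  |A|=113.8854
8. canonical 4-gon: [(36.931, 19.2026) (22.0364, 15.1425) (22.7698, 12.1433) (30.1698, 3.1128)]
9. shoelace: 113.8854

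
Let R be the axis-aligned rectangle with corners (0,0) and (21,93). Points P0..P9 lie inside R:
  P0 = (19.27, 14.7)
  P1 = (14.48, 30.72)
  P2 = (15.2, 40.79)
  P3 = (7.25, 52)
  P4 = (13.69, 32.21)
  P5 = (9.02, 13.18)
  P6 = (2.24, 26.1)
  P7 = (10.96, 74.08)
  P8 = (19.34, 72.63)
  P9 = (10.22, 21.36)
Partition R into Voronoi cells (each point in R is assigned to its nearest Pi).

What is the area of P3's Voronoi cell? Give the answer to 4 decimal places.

1. box [0,21]×[0,93]: [(0, 0) (21, 0) (21, 93) (0, 93)]
2. ⊥bis P3·P0 via (13.26,33.35): [(0, 29.0769) (21, 35.8442) (21, 93) (0, 93)]  |A|=1271.3277
3. ⊥bis P3·P1 via (10.865,41.36): [(0, 37.6686) (21, 44.8034) (21, 93) (0, 93)]  |A|=1087.0442
4. ⊥bis P3·P2 via (11.225,46.395): [(0, 38.4344) (21, 53.3273) (21, 93) (0, 93)]  |A|=989.5024
5. ⊥bis P3·P4 via (10.47,42.105): [(0, 38.6979) (0.6867, 38.9213) (21, 53.3273) (21, 93) (0, 93)]  |A|=989.4119
6. ⊥bis P3·P5 via (8.135,32.59): [(0, 38.6979) (0.6867, 38.9213) (21, 53.3273) (21, 93) (0, 93)]  |A|=989.4119
7. ⊥bis P3·P6 via (4.745,39.05): [(0, 39.9679) (1.6989, 39.6392) (21, 53.3273) (21, 93) (0, 93)]  |A|=988.1997
8. ⊥bis P3·P7 via (9.105,63.04): [(0, 64.5699) (0, 39.9679) (1.6989, 39.6392) (21, 53.3273) (21, 61.0413)]  |A|=354.1174
9. ⊥bis P3·P8 via (13.295,62.315): [(13.2448, 62.3444) (0, 64.5699) (0, 39.9679) (1.6989, 39.6392) (21, 53.3273) (21, 57.7996)]  |A|=341.5472
10. ⊥bis P3·P9 via (8.735,36.68): [(13.2448, 62.3444) (0, 64.5699) (0, 39.9679) (1.6989, 39.6392) (21, 53.3273) (21, 57.7996)]  |A|=341.5472
11. canonical 6-gon: [(13.2448, 62.3444) (0, 64.5699) (0, 39.9679) (1.6989, 39.6392) (21, 53.3273) (21, 57.7996)]
12. shoelace: 341.5472

Area of P3's cell: 341.5472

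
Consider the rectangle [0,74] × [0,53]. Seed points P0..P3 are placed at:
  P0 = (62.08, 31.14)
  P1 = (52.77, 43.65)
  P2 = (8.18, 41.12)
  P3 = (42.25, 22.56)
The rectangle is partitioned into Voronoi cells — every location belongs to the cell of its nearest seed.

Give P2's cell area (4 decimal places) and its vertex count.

Area of P2's cell: 1142.9907 (5 vertices)

1. box [0,74]×[0,53]: [(0, 0) (74, 0) (74, 53) (0, 53)]
2. ⊥bis P2·P0 via (35.13,36.13): [(0, 0) (28.4403, 0) (38.2536, 53) (0, 53)]  |A|=1767.3874
3. ⊥bis P2·P1 via (30.475,42.385): [(0, 0) (28.4403, 0) (31.8385, 18.3534) (29.8727, 53) (0, 53)]  |A|=1622.2027
4. ⊥bis P2·P3 via (25.215,31.84): [(0, 0) (7.8698, 0) (30.5207, 41.5795) (29.8727, 53) (0, 53)]  |A|=1142.9907
5. canonical 5-gon: [(0, 0) (7.8698, 0) (30.5207, 41.5795) (29.8727, 53) (0, 53)]
6. shoelace: 1142.9907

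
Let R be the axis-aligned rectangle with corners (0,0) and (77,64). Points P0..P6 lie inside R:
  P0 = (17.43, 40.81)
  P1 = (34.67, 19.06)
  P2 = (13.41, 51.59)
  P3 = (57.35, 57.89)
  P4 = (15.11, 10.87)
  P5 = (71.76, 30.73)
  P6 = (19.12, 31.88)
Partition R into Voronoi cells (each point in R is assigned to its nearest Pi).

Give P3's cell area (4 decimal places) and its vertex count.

1. box [0,77]×[0,64]: [(0, 0) (77, 0) (77, 64) (0, 64)]
2. ⊥bis P3·P0 via (37.39,49.35): [(58.5047, 0) (77, 0) (77, 64) (31.1219, 64)]  |A|=2059.949
3. ⊥bis P3·P1 via (46.01,38.475): [(40.7213, 41.5641) (77, 20.3742) (77, 64) (31.1219, 64)]  |A|=1306.0029
4. ⊥bis P3·P2 via (35.38,54.74): [(35.5293, 53.699) (40.7213, 41.5641) (77, 20.3742) (77, 64) (34.0523, 64)]  |A|=1290.9098
5. ⊥bis P3·P4 via (36.23,34.38): [(35.5293, 53.699) (40.7213, 41.5641) (77, 20.3742) (77, 64) (34.0523, 64)]  |A|=1290.9098
6. ⊥bis P3·P5 via (64.555,44.31): [(35.5293, 53.699) (40.7213, 41.5641) (49.6024, 36.3767) (77, 50.9128) (77, 64) (34.0523, 64)]  |A|=872.5675
7. ⊥bis P3·P6 via (38.235,44.885): [(35.5293, 53.699) (40.7213, 41.5641) (49.6024, 36.3767) (77, 50.9128) (77, 64) (34.0523, 64)]  |A|=872.5675
8. canonical 6-gon: [(35.5293, 53.699) (40.7213, 41.5641) (49.6024, 36.3767) (77, 50.9128) (77, 64) (34.0523, 64)]
9. shoelace: 872.5675

Area of P3's cell: 872.5675 (6 vertices)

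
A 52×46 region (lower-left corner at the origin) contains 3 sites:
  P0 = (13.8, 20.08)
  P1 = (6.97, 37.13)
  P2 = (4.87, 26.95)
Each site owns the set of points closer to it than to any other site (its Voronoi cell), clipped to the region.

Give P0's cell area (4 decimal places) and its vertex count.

Area of P0's cell: 1717.8347 (5 vertices)

1. box [0,52]×[0,46]: [(0, 0) (52, 0) (52, 46) (0, 46)]
2. ⊥bis P0·P1 via (10.385,28.605): [(0, 24.4449) (0, 0) (52, 0) (52, 45.2754)]  |A|=1812.7282
3. ⊥bis P0·P2 via (9.335,23.515): [(14.5274, 30.2644) (0, 11.3809) (0, 0) (52, 0) (52, 45.2754)]  |A|=1717.8347
4. canonical 5-gon: [(14.5274, 30.2644) (0, 11.3809) (0, 0) (52, 0) (52, 45.2754)]
5. shoelace: 1717.8347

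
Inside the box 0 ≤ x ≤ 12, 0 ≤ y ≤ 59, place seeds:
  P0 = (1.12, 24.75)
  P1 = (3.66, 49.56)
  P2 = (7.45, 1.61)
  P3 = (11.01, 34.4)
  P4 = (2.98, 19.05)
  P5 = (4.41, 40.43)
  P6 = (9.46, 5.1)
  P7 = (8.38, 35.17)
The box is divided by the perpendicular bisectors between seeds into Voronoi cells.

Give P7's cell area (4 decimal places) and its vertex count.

Area of P7's cell: 62.7538 (3 vertices)

1. box [0,12]×[0,59]: [(0, 0) (12, 0) (12, 59) (0, 59)]
2. ⊥bis P7·P0 via (4.75,29.96): [(0, 33.2695) (12, 24.9087) (12, 59) (0, 59)]  |A|=358.9311
3. ⊥bis P7·P1 via (6.02,42.365): [(0, 40.3904) (0, 33.2695) (12, 24.9087) (12, 44.3265)]  |A|=159.2323
4. ⊥bis P7·P2 via (7.915,18.39): [(0, 40.3904) (0, 33.2695) (12, 24.9087) (12, 44.3265)]  |A|=159.2323
5. ⊥bis P7·P3 via (9.695,34.785): [(0, 40.3904) (0, 33.2695) (7.6839, 27.9159) (12, 42.6579) (12, 44.3265)]  |A|=120.9284
6. ⊥bis P7·P4 via (5.68,27.11): [(0, 40.3904) (0, 33.2695) (7.6839, 27.9159) (12, 42.6579) (12, 44.3265)]  |A|=120.9284
7. ⊥bis P7·P5 via (6.395,37.8): [(0.204, 33.1273) (7.6839, 27.9159) (11.7642, 41.8524)]  |A|=62.7538
8. ⊥bis P7·P6 via (8.92,20.135): [(0.204, 33.1273) (7.6839, 27.9159) (11.7642, 41.8524)]  |A|=62.7538
9. canonical 3-gon: [(0.204, 33.1273) (7.6839, 27.9159) (11.7642, 41.8524)]
10. shoelace: 62.7538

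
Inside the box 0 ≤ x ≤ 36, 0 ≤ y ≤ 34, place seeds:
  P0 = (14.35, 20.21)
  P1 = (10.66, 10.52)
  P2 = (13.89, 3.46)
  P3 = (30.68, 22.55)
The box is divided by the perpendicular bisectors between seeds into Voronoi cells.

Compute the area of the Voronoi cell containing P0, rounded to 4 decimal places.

1. box [0,36]×[0,34]: [(0, 0) (36, 0) (36, 34) (0, 34)]
2. ⊥bis P0·P1 via (12.505,15.365): [(0, 20.127) (36, 6.418) (36, 34) (0, 34)]  |A|=746.1908
3. ⊥bis P0·P2 via (14.12,11.835): [(0, 20.127) (22.3698, 11.6084) (36, 11.2341) (36, 34) (0, 34)]  |A|=713.3684
4. ⊥bis P0·P3 via (22.515,21.38): [(0, 20.127) (22.3698, 11.6084) (23.9213, 11.5658) (20.7066, 34) (0, 34)]  |A|=404.3304
5. canonical 5-gon: [(0, 20.127) (22.3698, 11.6084) (23.9213, 11.5658) (20.7066, 34) (0, 34)]
6. shoelace: 404.3304

Area of P0's cell: 404.3304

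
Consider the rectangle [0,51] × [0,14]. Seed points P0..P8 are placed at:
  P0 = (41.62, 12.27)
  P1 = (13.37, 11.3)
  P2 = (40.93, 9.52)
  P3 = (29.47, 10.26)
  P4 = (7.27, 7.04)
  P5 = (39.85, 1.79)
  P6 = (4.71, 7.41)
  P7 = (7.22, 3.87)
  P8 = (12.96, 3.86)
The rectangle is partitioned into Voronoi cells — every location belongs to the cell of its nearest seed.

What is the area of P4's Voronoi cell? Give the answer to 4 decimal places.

1. box [0,51]×[0,14]: [(0, 0) (51, 0) (51, 14) (0, 14)]
2. ⊥bis P4·P0 via (24.445,9.655): [(0, 0) (25.915, 0) (23.7834, 14) (0, 14)]  |A|=347.8894
3. ⊥bis P4·P1 via (10.32,9.17): [(0, 0) (16.724, 0) (6.9469, 14) (0, 14)]  |A|=165.6962
4. ⊥bis P4·P2 via (24.1,8.28): [(0, 0) (16.724, 0) (6.9469, 14) (0, 14)]  |A|=165.6962
5. ⊥bis P4·P3 via (18.37,8.65): [(0, 0) (16.724, 0) (6.9469, 14) (0, 14)]  |A|=165.6962
6. ⊥bis P4·P5 via (23.56,4.415): [(0, 0) (16.724, 0) (6.9469, 14) (0, 14)]  |A|=165.6962
7. ⊥bis P4·P6 via (5.99,7.225): [(4.9458, 0) (16.724, 0) (6.9654, 13.9736)]  |A|=82.2918
8. ⊥bis P4·P7 via (7.245,5.455): [(5.7376, 5.4788) (12.9776, 5.3646) (6.9654, 13.9736)]  |A|=30.821
9. ⊥bis P4·P8 via (10.115,5.45): [(5.7376, 5.4788) (10.0927, 5.4101) (11.361, 7.6794) (6.9654, 13.9736)]  |A|=27.5188
10. canonical 4-gon: [(5.7376, 5.4788) (10.0927, 5.4101) (11.361, 7.6794) (6.9654, 13.9736)]
11. shoelace: 27.5188

Area of P4's cell: 27.5188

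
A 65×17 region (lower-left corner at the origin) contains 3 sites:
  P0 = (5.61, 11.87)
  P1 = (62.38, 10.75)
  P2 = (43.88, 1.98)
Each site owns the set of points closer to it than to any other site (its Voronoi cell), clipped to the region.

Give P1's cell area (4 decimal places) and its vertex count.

Area of P1's cell: 218.9958 (4 vertices)

1. box [0,65]×[0,17]: [(0, 0) (65, 0) (65, 17) (0, 17)]
2. ⊥bis P1·P0 via (33.995,11.31): [(33.7719, 0) (65, 0) (65, 17) (34.1073, 17)]  |A|=528.0274
3. ⊥bis P1·P2 via (53.13,6.365): [(56.1474, 0) (65, 0) (65, 17) (48.0884, 17)]  |A|=218.9958
4. canonical 4-gon: [(56.1474, 0) (65, 0) (65, 17) (48.0884, 17)]
5. shoelace: 218.9958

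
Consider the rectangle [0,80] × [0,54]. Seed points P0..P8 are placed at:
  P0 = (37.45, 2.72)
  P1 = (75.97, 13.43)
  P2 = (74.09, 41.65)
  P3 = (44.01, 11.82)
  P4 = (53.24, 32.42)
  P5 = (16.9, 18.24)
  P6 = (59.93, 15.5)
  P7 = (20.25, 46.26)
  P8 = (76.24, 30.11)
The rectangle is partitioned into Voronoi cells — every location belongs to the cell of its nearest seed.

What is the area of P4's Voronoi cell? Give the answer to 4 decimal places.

Area of P4's cell: 724.9943

1. box [0,80]×[0,54]: [(0, 0) (80, 0) (80, 54) (0, 54)]
2. ⊥bis P4·P0 via (45.345,17.57): [(0, 41.6777) (78.3931, 0) (80, 0) (80, 54) (0, 54)]  |A|=2686.3801
3. ⊥bis P4·P1 via (64.605,22.925): [(0, 41.6777) (55.5835, 12.1267) (80, 41.352) (80, 54) (0, 54)]  |A|=2171.8008
4. ⊥bis P4·P2 via (63.665,37.035): [(0, 41.6777) (55.5835, 12.1267) (68.0735, 27.0766) (56.1548, 54) (0, 54)]  |A|=1775.3803
5. ⊥bis P4·P3 via (48.625,22.12): [(0, 43.9068) (59.7631, 17.1295) (68.0735, 27.0766) (56.1548, 54) (0, 54)]  |A|=1507.9778
6. ⊥bis P4·P5 via (35.07,25.33): [(33.7159, 28.8001) (59.7631, 17.1295) (68.0735, 27.0766) (56.1548, 54) (23.8829, 54)]  |A|=1036.9049
7. ⊥bis P4·P6 via (56.585,23.96): [(33.7159, 28.8001) (50.175, 21.4255) (67.5363, 28.29) (56.1548, 54) (23.8829, 54)]  |A|=958.9897
8. ⊥bis P4·P7 via (36.745,39.34): [(33.0448, 30.52) (33.7159, 28.8001) (50.175, 21.4255) (67.5363, 28.29) (56.1548, 54) (42.8952, 54)]  |A|=735.7853
9. ⊥bis P4·P8 via (64.74,31.265): [(33.0448, 30.52) (33.7159, 28.8001) (50.175, 21.4255) (64.3132, 27.0157) (65.0136, 33.9887) (56.1548, 54) (42.8952, 54)]  |A|=724.9943
10. canonical 7-gon: [(33.0448, 30.52) (33.7159, 28.8001) (50.175, 21.4255) (64.3132, 27.0157) (65.0136, 33.9887) (56.1548, 54) (42.8952, 54)]
11. shoelace: 724.9943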